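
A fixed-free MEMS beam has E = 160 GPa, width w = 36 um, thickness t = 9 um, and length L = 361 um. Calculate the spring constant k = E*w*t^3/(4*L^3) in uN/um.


Step 1: Convert E to consistent units (1 GPa = 1000 uN/um^2).
E = 160 GPa = 160000 uN/um^2
Step 2: Compute t^3 = 9^3 = 729
Step 3: Compute L^3 = 361^3 = 47045881
Step 4: k = 160000 * 36 * 729 / (4 * 47045881)
k = 22.3135 uN/um


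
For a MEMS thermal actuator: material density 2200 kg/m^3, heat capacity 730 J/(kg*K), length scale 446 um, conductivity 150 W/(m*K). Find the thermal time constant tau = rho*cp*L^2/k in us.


Step 1: Convert L to m: L = 446e-6 m
Step 2: L^2 = (446e-6)^2 = 1.98916e-07 m^2
Step 3: tau = 2200 * 730 * 1.98916e-07 / 150 = 2.12972731e-03 s
Step 4: Convert to microseconds (multiply by 1e6).
tau = 2129.727 us


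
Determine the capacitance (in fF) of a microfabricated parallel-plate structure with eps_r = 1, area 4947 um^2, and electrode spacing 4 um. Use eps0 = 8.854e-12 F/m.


Step 1: Convert area to m^2: A = 4947e-12 m^2
Step 2: Convert gap to m: d = 4e-6 m
Step 3: C = eps0 * eps_r * A / d
C = 8.854e-12 * 1 * 4947e-12 / 4e-6
Step 4: Convert to fF (multiply by 1e15).
C = 10.95 fF


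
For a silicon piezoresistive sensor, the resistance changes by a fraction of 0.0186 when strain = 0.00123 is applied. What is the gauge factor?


Step 1: Identify values.
dR/R = 0.0186, strain = 0.00123
Step 2: GF = (dR/R) / strain = 0.0186 / 0.00123
GF = 15.1


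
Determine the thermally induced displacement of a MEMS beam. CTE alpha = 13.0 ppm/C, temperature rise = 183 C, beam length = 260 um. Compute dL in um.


Step 1: Convert CTE: alpha = 13.0 ppm/C = 13.0e-6 /C
Step 2: dL = 13.0e-6 * 183 * 260
dL = 0.6185 um


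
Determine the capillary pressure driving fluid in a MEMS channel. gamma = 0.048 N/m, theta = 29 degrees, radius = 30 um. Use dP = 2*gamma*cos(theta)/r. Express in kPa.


Step 1: cos(29 deg) = 0.8746
Step 2: Convert r to m: r = 30e-6 m
Step 3: dP = 2 * 0.048 * 0.8746 / 30e-6 = 2798.7 Pa
Step 4: Convert Pa to kPa (divide by 1000).
dP = 2.8 kPa


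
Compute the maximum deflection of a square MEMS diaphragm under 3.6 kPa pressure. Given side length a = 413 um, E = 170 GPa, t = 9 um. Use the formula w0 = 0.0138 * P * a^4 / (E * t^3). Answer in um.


Step 1: Convert pressure to compatible units (E is in GPa, so P in GPa).
P = 3.6 kPa = 3.6e-6 GPa
Step 2: Compute numerator: 0.0138 * P * a^4.
a^4 = 413^4 = 29093783761
numerator = 0.0138 * 3.6e-6 * 29093783761 = 1.4454e+03
Step 3: Compute denominator: E * t^3 = 170 * 9^3 = 123930
Step 4: w0 = numerator / denominator = 1.4454e+03 / 123930 = 0.0117 um


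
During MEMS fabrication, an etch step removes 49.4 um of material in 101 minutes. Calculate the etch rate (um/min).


Step 1: Etch rate = depth / time
Step 2: rate = 49.4 / 101
rate = 0.489 um/min


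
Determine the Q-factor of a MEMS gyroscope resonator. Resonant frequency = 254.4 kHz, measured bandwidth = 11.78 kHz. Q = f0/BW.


Step 1: Q = f0 / bandwidth
Step 2: Q = 254.4 / 11.78
Q = 21.6


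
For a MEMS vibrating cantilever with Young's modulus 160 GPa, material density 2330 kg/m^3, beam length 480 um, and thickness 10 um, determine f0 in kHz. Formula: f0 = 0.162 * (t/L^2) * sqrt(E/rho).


Step 1: Convert units to SI.
t_SI = 10e-6 m, L_SI = 480e-6 m
Step 2: Calculate sqrt(E/rho).
sqrt(160e9 / 2330) = 8286.71 m/s
Step 3: Compute f0.
f0 = 0.162 * 10e-6 / (480e-6)^2 * 8286.71 = 58265.9 Hz = 58.27 kHz


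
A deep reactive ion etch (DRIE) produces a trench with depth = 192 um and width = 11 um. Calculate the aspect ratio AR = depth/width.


Step 1: AR = depth / width
Step 2: AR = 192 / 11
AR = 17.5


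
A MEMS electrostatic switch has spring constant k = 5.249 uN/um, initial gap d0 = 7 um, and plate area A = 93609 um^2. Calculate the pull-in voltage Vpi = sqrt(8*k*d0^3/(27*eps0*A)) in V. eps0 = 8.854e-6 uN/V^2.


Step 1: Compute numerator: 8 * k * d0^3 = 8 * 5.249 * 7^3 = 14403.256
Step 2: Compute denominator: 27 * eps0 * A = 27 * 8.854e-6 * 93609 = 22.37798
Step 3: Vpi = sqrt(14403.256 / 22.37798)
Vpi = 25.37 V


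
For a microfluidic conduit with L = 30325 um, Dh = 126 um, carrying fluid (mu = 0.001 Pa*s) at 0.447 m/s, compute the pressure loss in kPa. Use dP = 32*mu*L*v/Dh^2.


Step 1: Convert to SI: L = 30325e-6 m, Dh = 126e-6 m
Step 2: dP = 32 * 0.001 * 30325e-6 * 0.447 / (126e-6)^2
Step 3: dP = 27322.30 Pa
Step 4: Convert to kPa: dP = 27.32 kPa


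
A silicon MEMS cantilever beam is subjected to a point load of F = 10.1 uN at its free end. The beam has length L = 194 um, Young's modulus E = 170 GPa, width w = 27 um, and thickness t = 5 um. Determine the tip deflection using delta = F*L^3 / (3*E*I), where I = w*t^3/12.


Step 1: Calculate the second moment of area.
I = w * t^3 / 12 = 27 * 5^3 / 12 = 281.25 um^4
Step 2: Convert E to consistent units (1 GPa = 1000 uN/um^2).
E = 170 GPa = 170000 uN/um^2
Step 3: Calculate tip deflection.
delta = F * L^3 / (3 * E * I)
delta = 10.1 * 194^3 / (3 * 170000 * 281.25)
delta = 0.5141 um


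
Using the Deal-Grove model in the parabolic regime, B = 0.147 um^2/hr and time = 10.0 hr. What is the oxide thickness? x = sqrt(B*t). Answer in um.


Step 1: Compute B*t = 0.147 * 10.0 = 1.47
Step 2: x = sqrt(1.47)
x = 1.212 um


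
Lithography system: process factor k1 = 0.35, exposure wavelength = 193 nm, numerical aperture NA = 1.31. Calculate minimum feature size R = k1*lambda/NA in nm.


Step 1: Identify values: k1 = 0.35, lambda = 193 nm, NA = 1.31
Step 2: R = k1 * lambda / NA
R = 0.35 * 193 / 1.31
R = 51.6 nm


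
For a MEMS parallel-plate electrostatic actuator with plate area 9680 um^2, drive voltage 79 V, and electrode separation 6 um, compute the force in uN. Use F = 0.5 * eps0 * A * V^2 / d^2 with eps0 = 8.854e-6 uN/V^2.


Step 1: Identify parameters.
eps0 = 8.854e-6 uN/V^2, A = 9680 um^2, V = 79 V, d = 6 um
Step 2: Compute V^2 = 79^2 = 6241
Step 3: Compute d^2 = 6^2 = 36
Step 4: F = 0.5 * 8.854e-6 * 9680 * 6241 / 36
F = 7.429 uN


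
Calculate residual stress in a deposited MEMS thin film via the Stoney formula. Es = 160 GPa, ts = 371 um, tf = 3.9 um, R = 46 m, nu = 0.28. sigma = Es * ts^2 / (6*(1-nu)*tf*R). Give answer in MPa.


Step 1: Compute numerator: Es * ts^2 = 160 * 371^2 = 22022560 (GPa*um^2)
Step 2: Compute denominator (R in um): 6*(1-nu)*tf*R = 6*0.72*3.9*46e6 = 775008000.0 (um^2)
Step 3: sigma (GPa) = 22022560 / 775008000.0 = 2.8416e-02 GPa
Step 4: Convert to MPa (x1000): sigma = 28.4 MPa


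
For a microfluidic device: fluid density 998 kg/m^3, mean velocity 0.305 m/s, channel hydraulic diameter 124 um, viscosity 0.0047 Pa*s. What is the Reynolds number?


Step 1: Convert Dh to meters: Dh = 124e-6 m
Step 2: Re = rho * v * Dh / mu
Re = 998 * 0.305 * 124e-6 / 0.0047
Re = 8.031


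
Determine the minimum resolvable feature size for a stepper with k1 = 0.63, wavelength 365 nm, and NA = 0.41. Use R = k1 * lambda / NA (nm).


Step 1: Identify values: k1 = 0.63, lambda = 365 nm, NA = 0.41
Step 2: R = k1 * lambda / NA
R = 0.63 * 365 / 0.41
R = 560.9 nm


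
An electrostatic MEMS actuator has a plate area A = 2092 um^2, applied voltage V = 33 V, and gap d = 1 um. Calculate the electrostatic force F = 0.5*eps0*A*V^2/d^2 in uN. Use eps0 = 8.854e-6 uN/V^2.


Step 1: Identify parameters.
eps0 = 8.854e-6 uN/V^2, A = 2092 um^2, V = 33 V, d = 1 um
Step 2: Compute V^2 = 33^2 = 1089
Step 3: Compute d^2 = 1^2 = 1
Step 4: F = 0.5 * 8.854e-6 * 2092 * 1089 / 1
F = 10.086 uN


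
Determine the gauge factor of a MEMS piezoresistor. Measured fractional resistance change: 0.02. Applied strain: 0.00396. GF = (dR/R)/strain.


Step 1: Identify values.
dR/R = 0.02, strain = 0.00396
Step 2: GF = (dR/R) / strain = 0.02 / 0.00396
GF = 5.1


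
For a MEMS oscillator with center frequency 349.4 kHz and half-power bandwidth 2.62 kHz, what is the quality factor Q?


Step 1: Q = f0 / bandwidth
Step 2: Q = 349.4 / 2.62
Q = 133.4


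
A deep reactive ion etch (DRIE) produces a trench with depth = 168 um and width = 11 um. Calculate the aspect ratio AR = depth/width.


Step 1: AR = depth / width
Step 2: AR = 168 / 11
AR = 15.3


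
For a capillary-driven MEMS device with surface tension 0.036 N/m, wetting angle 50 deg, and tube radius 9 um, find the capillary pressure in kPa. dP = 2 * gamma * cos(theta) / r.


Step 1: cos(50 deg) = 0.6428
Step 2: Convert r to m: r = 9e-6 m
Step 3: dP = 2 * 0.036 * 0.6428 / 9e-6 = 5142.4 Pa
Step 4: Convert Pa to kPa (divide by 1000).
dP = 5.14 kPa


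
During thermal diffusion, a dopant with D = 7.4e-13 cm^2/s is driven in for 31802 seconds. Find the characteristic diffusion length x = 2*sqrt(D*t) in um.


Step 1: Compute D*t = 7.4e-13 * 31802 = 2.353348e-08 cm^2
Step 2: sqrt(D*t) = 1.53406e-04 cm
Step 3: x = 2 * 1.53406e-04 cm = 3.06812e-04 cm
Step 4: Convert to um (1 cm = 1e4 um): x = 3.068 um


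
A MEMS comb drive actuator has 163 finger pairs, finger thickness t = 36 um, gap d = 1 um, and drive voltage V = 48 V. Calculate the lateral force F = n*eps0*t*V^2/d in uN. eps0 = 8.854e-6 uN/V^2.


Step 1: Parameters: n=163, eps0=8.854e-6 uN/V^2, t=36 um, V=48 V, d=1 um
Step 2: V^2 = 2304
Step 3: F = 163 * 8.854e-6 * 36 * 2304 / 1
F = 119.705 uN


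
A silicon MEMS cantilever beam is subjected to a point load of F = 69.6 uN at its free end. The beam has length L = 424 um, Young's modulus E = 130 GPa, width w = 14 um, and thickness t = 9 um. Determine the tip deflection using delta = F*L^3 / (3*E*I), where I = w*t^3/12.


Step 1: Calculate the second moment of area.
I = w * t^3 / 12 = 14 * 9^3 / 12 = 850.5 um^4
Step 2: Convert E to consistent units (1 GPa = 1000 uN/um^2).
E = 130 GPa = 130000 uN/um^2
Step 3: Calculate tip deflection.
delta = F * L^3 / (3 * E * I)
delta = 69.6 * 424^3 / (3 * 130000 * 850.5)
delta = 15.9944 um


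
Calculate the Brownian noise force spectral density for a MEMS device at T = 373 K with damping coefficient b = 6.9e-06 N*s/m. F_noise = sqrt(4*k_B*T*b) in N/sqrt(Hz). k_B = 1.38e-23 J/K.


Step 1: Compute 4 * k_B * T * b
= 4 * 1.38e-23 * 373 * 6.9e-06
= 1.4207e-25 N^2/Hz
Step 2: F_noise = sqrt(1.4207e-25)
F_noise = 3.77e-13 N/sqrt(Hz)


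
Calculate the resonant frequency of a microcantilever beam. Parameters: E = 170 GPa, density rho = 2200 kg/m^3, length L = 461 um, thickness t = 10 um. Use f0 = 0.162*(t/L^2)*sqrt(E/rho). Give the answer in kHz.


Step 1: Convert units to SI.
t_SI = 10e-6 m, L_SI = 461e-6 m
Step 2: Calculate sqrt(E/rho).
sqrt(170e9 / 2200) = 8790.49 m/s
Step 3: Compute f0.
f0 = 0.162 * 10e-6 / (461e-6)^2 * 8790.49 = 67007.9 Hz = 67.01 kHz


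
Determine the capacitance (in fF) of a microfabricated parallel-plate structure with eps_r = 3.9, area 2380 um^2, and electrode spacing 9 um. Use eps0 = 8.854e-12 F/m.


Step 1: Convert area to m^2: A = 2380e-12 m^2
Step 2: Convert gap to m: d = 9e-6 m
Step 3: C = eps0 * eps_r * A / d
C = 8.854e-12 * 3.9 * 2380e-12 / 9e-6
Step 4: Convert to fF (multiply by 1e15).
C = 9.13 fF


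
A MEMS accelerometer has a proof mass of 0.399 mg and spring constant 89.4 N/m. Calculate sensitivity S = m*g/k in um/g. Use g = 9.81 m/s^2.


Step 1: Convert mass: m = 0.399 mg = 3.99e-07 kg
Step 2: S = m * g / k = 3.99e-07 * 9.81 / 89.4
Step 3: S = 4.38e-08 m/g
Step 4: Convert to um/g: S = 0.044 um/g


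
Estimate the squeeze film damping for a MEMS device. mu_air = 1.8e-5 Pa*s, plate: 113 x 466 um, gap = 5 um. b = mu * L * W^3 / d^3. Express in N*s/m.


Step 1: Convert to SI.
L = 113e-6 m, W = 466e-6 m, d = 5e-6 m
Step 2: W^3 = (466e-6)^3 = 1.01e-10 m^3
Step 3: d^3 = (5e-6)^3 = 1.25e-16 m^3
Step 4: b = 1.8e-5 * 113e-6 * 1.01e-10 / 1.25e-16
b = 1.65e-03 N*s/m


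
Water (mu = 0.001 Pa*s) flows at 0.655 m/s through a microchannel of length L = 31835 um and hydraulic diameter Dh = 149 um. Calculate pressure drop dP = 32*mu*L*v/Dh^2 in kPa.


Step 1: Convert to SI: L = 31835e-6 m, Dh = 149e-6 m
Step 2: dP = 32 * 0.001 * 31835e-6 * 0.655 / (149e-6)^2
Step 3: dP = 30055.47 Pa
Step 4: Convert to kPa: dP = 30.06 kPa


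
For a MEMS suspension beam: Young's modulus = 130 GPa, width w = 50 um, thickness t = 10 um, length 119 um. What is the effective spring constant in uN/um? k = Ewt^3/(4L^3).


Step 1: Convert E to consistent units (1 GPa = 1000 uN/um^2).
E = 130 GPa = 130000 uN/um^2
Step 2: Compute t^3 = 10^3 = 1000
Step 3: Compute L^3 = 119^3 = 1685159
Step 4: k = 130000 * 50 * 1000 / (4 * 1685159)
k = 964.3007 uN/um


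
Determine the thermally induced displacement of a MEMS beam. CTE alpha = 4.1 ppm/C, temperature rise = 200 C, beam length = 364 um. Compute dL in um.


Step 1: Convert CTE: alpha = 4.1 ppm/C = 4.1e-6 /C
Step 2: dL = 4.1e-6 * 200 * 364
dL = 0.2985 um


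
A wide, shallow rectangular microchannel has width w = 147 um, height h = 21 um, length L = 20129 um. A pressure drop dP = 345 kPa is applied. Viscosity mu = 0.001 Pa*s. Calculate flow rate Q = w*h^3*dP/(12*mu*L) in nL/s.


Step 1: Convert all dimensions to SI (meters).
w = 147e-6 m, h = 21e-6 m, L = 20129e-6 m, dP = 345e3 Pa
Step 2: Q = w * h^3 * dP / (12 * mu * L)
Q = 147e-6 * (21e-6)^3 * 345e3 / (12 * 0.001 * 20129e-6) = 1.94442353e-09 m^3/s
Step 3: Convert Q from m^3/s to nL/s (1 m^3 = 1e12 nL, so multiply by 1e12).
Q = 1944.424 nL/s


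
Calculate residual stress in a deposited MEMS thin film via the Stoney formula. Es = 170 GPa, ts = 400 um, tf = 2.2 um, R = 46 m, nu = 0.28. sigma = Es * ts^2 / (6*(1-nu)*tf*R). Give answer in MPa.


Step 1: Compute numerator: Es * ts^2 = 170 * 400^2 = 27200000 (GPa*um^2)
Step 2: Compute denominator (R in um): 6*(1-nu)*tf*R = 6*0.72*2.2*46e6 = 437184000.0 (um^2)
Step 3: sigma (GPa) = 27200000 / 437184000.0 = 6.2216e-02 GPa
Step 4: Convert to MPa (x1000): sigma = 62.2 MPa


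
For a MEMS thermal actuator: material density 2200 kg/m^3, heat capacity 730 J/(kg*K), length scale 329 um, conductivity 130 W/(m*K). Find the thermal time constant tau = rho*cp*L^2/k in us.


Step 1: Convert L to m: L = 329e-6 m
Step 2: L^2 = (329e-6)^2 = 1.08241e-07 m^2
Step 3: tau = 2200 * 730 * 1.08241e-07 / 130 = 1.33719266e-03 s
Step 4: Convert to microseconds (multiply by 1e6).
tau = 1337.193 us


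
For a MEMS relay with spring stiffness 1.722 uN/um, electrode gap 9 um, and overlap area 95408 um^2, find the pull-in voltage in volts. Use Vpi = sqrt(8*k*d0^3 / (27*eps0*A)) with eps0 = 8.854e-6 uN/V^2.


Step 1: Compute numerator: 8 * k * d0^3 = 8 * 1.722 * 9^3 = 10042.704
Step 2: Compute denominator: 27 * eps0 * A = 27 * 8.854e-6 * 95408 = 22.808046
Step 3: Vpi = sqrt(10042.704 / 22.808046)
Vpi = 20.98 V


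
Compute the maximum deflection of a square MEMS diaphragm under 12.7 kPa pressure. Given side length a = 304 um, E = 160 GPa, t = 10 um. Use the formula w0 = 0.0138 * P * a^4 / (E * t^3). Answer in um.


Step 1: Convert pressure to compatible units (E is in GPa, so P in GPa).
P = 12.7 kPa = 12.7e-6 GPa
Step 2: Compute numerator: 0.0138 * P * a^4.
a^4 = 304^4 = 8540717056
numerator = 0.0138 * 12.7e-6 * 8540717056 = 1.497e+03
Step 3: Compute denominator: E * t^3 = 160 * 10^3 = 160000
Step 4: w0 = numerator / denominator = 1.497e+03 / 160000 = 0.0094 um


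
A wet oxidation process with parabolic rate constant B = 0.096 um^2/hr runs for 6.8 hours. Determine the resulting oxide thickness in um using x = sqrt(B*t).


Step 1: Compute B*t = 0.096 * 6.8 = 0.6528
Step 2: x = sqrt(0.6528)
x = 0.808 um


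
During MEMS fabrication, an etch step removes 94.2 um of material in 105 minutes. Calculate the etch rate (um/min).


Step 1: Etch rate = depth / time
Step 2: rate = 94.2 / 105
rate = 0.897 um/min


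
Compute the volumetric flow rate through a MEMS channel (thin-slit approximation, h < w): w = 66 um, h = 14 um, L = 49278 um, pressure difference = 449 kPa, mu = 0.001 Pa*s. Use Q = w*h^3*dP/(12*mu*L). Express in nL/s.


Step 1: Convert all dimensions to SI (meters).
w = 66e-6 m, h = 14e-6 m, L = 49278e-6 m, dP = 449e3 Pa
Step 2: Q = w * h^3 * dP / (12 * mu * L)
Q = 66e-6 * (14e-6)^3 * 449e3 / (12 * 0.001 * 49278e-6) = 1.3751183e-10 m^3/s
Step 3: Convert Q from m^3/s to nL/s (1 m^3 = 1e12 nL, so multiply by 1e12).
Q = 137.512 nL/s


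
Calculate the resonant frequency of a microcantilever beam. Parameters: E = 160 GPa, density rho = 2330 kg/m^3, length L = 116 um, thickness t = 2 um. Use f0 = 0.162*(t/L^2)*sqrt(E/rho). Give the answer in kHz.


Step 1: Convert units to SI.
t_SI = 2e-6 m, L_SI = 116e-6 m
Step 2: Calculate sqrt(E/rho).
sqrt(160e9 / 2330) = 8286.71 m/s
Step 3: Compute f0.
f0 = 0.162 * 2e-6 / (116e-6)^2 * 8286.71 = 199531.4 Hz = 199.53 kHz


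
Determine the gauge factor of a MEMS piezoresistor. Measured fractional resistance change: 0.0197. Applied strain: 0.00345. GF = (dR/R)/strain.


Step 1: Identify values.
dR/R = 0.0197, strain = 0.00345
Step 2: GF = (dR/R) / strain = 0.0197 / 0.00345
GF = 5.7


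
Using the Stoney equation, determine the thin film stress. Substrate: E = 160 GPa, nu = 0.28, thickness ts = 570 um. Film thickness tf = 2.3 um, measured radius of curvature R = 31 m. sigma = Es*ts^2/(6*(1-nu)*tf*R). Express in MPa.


Step 1: Compute numerator: Es * ts^2 = 160 * 570^2 = 51984000 (GPa*um^2)
Step 2: Compute denominator (R in um): 6*(1-nu)*tf*R = 6*0.72*2.3*31e6 = 308016000.0 (um^2)
Step 3: sigma (GPa) = 51984000 / 308016000.0 = 1.6877e-01 GPa
Step 4: Convert to MPa (x1000): sigma = 168.8 MPa


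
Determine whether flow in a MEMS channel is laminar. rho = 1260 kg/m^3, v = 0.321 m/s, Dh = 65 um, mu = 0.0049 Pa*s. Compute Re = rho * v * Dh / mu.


Step 1: Convert Dh to meters: Dh = 65e-6 m
Step 2: Re = rho * v * Dh / mu
Re = 1260 * 0.321 * 65e-6 / 0.0049
Re = 5.365
Since Re = 5.365 is below ~2300, the flow is laminar.


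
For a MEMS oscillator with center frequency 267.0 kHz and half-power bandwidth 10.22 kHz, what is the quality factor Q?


Step 1: Q = f0 / bandwidth
Step 2: Q = 267.0 / 10.22
Q = 26.1


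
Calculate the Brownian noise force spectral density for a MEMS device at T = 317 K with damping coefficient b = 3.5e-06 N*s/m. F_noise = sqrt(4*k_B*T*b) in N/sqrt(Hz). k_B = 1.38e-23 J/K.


Step 1: Compute 4 * k_B * T * b
= 4 * 1.38e-23 * 317 * 3.5e-06
= 6.1244e-26 N^2/Hz
Step 2: F_noise = sqrt(6.1244e-26)
F_noise = 2.47e-13 N/sqrt(Hz)


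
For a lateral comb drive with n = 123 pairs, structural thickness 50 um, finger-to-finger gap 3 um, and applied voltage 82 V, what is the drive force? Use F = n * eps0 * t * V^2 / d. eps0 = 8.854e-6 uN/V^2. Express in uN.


Step 1: Parameters: n=123, eps0=8.854e-6 uN/V^2, t=50 um, V=82 V, d=3 um
Step 2: V^2 = 6724
Step 3: F = 123 * 8.854e-6 * 50 * 6724 / 3
F = 122.045 uN


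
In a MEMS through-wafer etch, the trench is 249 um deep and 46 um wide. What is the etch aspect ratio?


Step 1: AR = depth / width
Step 2: AR = 249 / 46
AR = 5.4


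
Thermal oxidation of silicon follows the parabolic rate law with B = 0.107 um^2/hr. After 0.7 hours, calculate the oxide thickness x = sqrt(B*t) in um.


Step 1: Compute B*t = 0.107 * 0.7 = 0.0749
Step 2: x = sqrt(0.0749)
x = 0.274 um


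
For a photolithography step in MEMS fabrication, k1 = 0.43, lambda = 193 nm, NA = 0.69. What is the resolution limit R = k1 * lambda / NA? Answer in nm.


Step 1: Identify values: k1 = 0.43, lambda = 193 nm, NA = 0.69
Step 2: R = k1 * lambda / NA
R = 0.43 * 193 / 0.69
R = 120.3 nm


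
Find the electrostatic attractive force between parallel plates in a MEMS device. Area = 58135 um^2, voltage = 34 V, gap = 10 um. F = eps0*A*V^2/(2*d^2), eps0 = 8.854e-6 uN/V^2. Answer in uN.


Step 1: Identify parameters.
eps0 = 8.854e-6 uN/V^2, A = 58135 um^2, V = 34 V, d = 10 um
Step 2: Compute V^2 = 34^2 = 1156
Step 3: Compute d^2 = 10^2 = 100
Step 4: F = 0.5 * 8.854e-6 * 58135 * 1156 / 100
F = 2.975 uN


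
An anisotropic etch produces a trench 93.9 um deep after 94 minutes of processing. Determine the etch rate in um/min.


Step 1: Etch rate = depth / time
Step 2: rate = 93.9 / 94
rate = 0.999 um/min


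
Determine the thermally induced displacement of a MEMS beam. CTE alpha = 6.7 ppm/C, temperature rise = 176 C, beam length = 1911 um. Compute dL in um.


Step 1: Convert CTE: alpha = 6.7 ppm/C = 6.7e-6 /C
Step 2: dL = 6.7e-6 * 176 * 1911
dL = 2.2535 um


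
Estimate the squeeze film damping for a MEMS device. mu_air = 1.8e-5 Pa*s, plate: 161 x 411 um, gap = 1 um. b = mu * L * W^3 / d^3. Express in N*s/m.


Step 1: Convert to SI.
L = 161e-6 m, W = 411e-6 m, d = 1e-6 m
Step 2: W^3 = (411e-6)^3 = 6.94e-11 m^3
Step 3: d^3 = (1e-6)^3 = 1.00e-18 m^3
Step 4: b = 1.8e-5 * 161e-6 * 6.94e-11 / 1.00e-18
b = 2.01e-01 N*s/m


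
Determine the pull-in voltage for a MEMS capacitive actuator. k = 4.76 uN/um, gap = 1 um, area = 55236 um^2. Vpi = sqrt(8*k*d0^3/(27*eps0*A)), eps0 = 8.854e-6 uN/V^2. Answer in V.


Step 1: Compute numerator: 8 * k * d0^3 = 8 * 4.76 * 1^3 = 38.08
Step 2: Compute denominator: 27 * eps0 * A = 27 * 8.854e-6 * 55236 = 13.204608
Step 3: Vpi = sqrt(38.08 / 13.204608)
Vpi = 1.7 V


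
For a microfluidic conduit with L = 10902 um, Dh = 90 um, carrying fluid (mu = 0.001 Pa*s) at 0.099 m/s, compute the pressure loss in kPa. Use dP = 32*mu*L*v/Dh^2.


Step 1: Convert to SI: L = 10902e-6 m, Dh = 90e-6 m
Step 2: dP = 32 * 0.001 * 10902e-6 * 0.099 / (90e-6)^2
Step 3: dP = 4263.89 Pa
Step 4: Convert to kPa: dP = 4.26 kPa


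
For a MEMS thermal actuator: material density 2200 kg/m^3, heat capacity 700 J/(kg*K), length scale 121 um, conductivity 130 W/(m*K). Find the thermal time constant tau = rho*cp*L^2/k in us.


Step 1: Convert L to m: L = 121e-6 m
Step 2: L^2 = (121e-6)^2 = 1.4641e-08 m^2
Step 3: tau = 2200 * 700 * 1.4641e-08 / 130 = 1.734395e-04 s
Step 4: Convert to microseconds (multiply by 1e6).
tau = 173.44 us


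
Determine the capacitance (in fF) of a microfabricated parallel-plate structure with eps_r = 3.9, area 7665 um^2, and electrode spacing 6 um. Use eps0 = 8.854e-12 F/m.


Step 1: Convert area to m^2: A = 7665e-12 m^2
Step 2: Convert gap to m: d = 6e-6 m
Step 3: C = eps0 * eps_r * A / d
C = 8.854e-12 * 3.9 * 7665e-12 / 6e-6
Step 4: Convert to fF (multiply by 1e15).
C = 44.11 fF


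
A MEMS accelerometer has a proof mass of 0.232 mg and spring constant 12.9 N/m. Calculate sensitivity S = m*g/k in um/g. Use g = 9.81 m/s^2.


Step 1: Convert mass: m = 0.232 mg = 2.32e-07 kg
Step 2: S = m * g / k = 2.32e-07 * 9.81 / 12.9
Step 3: S = 1.76e-07 m/g
Step 4: Convert to um/g: S = 0.176 um/g


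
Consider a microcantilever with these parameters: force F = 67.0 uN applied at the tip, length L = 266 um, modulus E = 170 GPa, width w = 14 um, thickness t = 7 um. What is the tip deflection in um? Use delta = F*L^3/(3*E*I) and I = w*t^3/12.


Step 1: Calculate the second moment of area.
I = w * t^3 / 12 = 14 * 7^3 / 12 = 400.1667 um^4
Step 2: Convert E to consistent units (1 GPa = 1000 uN/um^2).
E = 170 GPa = 170000 uN/um^2
Step 3: Calculate tip deflection.
delta = F * L^3 / (3 * E * I)
delta = 67.0 * 266^3 / (3 * 170000 * 400.1667)
delta = 6.1789 um


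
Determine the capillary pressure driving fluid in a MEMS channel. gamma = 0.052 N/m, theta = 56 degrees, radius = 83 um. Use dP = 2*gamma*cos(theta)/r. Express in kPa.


Step 1: cos(56 deg) = 0.5592
Step 2: Convert r to m: r = 83e-6 m
Step 3: dP = 2 * 0.052 * 0.5592 / 83e-6 = 700.7 Pa
Step 4: Convert Pa to kPa (divide by 1000).
dP = 0.7 kPa


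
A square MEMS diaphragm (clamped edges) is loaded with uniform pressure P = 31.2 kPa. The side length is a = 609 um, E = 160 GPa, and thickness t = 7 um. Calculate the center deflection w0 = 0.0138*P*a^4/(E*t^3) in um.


Step 1: Convert pressure to compatible units (E is in GPa, so P in GPa).
P = 31.2 kPa = 31.2e-6 GPa
Step 2: Compute numerator: 0.0138 * P * a^4.
a^4 = 609^4 = 137552716161
numerator = 0.0138 * 31.2e-6 * 137552716161 = 5.92247e+04
Step 3: Compute denominator: E * t^3 = 160 * 7^3 = 54880
Step 4: w0 = numerator / denominator = 5.92247e+04 / 54880 = 1.0792 um


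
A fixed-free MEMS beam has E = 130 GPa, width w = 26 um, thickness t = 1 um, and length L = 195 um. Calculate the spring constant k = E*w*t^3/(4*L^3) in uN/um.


Step 1: Convert E to consistent units (1 GPa = 1000 uN/um^2).
E = 130 GPa = 130000 uN/um^2
Step 2: Compute t^3 = 1^3 = 1
Step 3: Compute L^3 = 195^3 = 7414875
Step 4: k = 130000 * 26 * 1 / (4 * 7414875)
k = 0.114 uN/um


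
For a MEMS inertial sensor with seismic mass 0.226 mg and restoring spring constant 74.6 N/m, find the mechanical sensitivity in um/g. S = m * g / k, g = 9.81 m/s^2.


Step 1: Convert mass: m = 0.226 mg = 2.26e-07 kg
Step 2: S = m * g / k = 2.26e-07 * 9.81 / 74.6
Step 3: S = 2.97e-08 m/g
Step 4: Convert to um/g: S = 0.03 um/g


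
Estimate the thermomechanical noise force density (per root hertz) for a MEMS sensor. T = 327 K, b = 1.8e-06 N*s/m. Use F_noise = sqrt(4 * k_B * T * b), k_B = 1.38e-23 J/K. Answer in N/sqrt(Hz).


Step 1: Compute 4 * k_B * T * b
= 4 * 1.38e-23 * 327 * 1.8e-06
= 3.2491e-26 N^2/Hz
Step 2: F_noise = sqrt(3.2491e-26)
F_noise = 1.80e-13 N/sqrt(Hz)


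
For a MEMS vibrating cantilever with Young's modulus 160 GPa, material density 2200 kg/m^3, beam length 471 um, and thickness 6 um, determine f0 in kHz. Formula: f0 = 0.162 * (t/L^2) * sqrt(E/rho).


Step 1: Convert units to SI.
t_SI = 6e-6 m, L_SI = 471e-6 m
Step 2: Calculate sqrt(E/rho).
sqrt(160e9 / 2200) = 8528.03 m/s
Step 3: Compute f0.
f0 = 0.162 * 6e-6 / (471e-6)^2 * 8528.03 = 37365.7 Hz = 37.37 kHz


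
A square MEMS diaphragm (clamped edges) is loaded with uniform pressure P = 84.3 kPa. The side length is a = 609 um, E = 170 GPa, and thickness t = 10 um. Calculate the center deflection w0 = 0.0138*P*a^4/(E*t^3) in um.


Step 1: Convert pressure to compatible units (E is in GPa, so P in GPa).
P = 84.3 kPa = 84.3e-6 GPa
Step 2: Compute numerator: 0.0138 * P * a^4.
a^4 = 609^4 = 137552716161
numerator = 0.0138 * 84.3e-6 * 137552716161 = 1.60021e+05
Step 3: Compute denominator: E * t^3 = 170 * 10^3 = 170000
Step 4: w0 = numerator / denominator = 1.60021e+05 / 170000 = 0.9413 um


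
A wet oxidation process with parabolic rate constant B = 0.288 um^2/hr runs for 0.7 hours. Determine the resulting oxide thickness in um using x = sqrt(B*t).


Step 1: Compute B*t = 0.288 * 0.7 = 0.2016
Step 2: x = sqrt(0.2016)
x = 0.449 um


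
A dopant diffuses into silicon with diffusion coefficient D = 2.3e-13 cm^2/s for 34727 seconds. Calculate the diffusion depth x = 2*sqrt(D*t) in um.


Step 1: Compute D*t = 2.3e-13 * 34727 = 7.98721e-09 cm^2
Step 2: sqrt(D*t) = 8.93712e-05 cm
Step 3: x = 2 * 8.93712e-05 cm = 1.787424e-04 cm
Step 4: Convert to um (1 cm = 1e4 um): x = 1.787 um


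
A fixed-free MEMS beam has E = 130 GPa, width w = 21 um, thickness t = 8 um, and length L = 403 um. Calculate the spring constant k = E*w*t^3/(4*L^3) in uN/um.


Step 1: Convert E to consistent units (1 GPa = 1000 uN/um^2).
E = 130 GPa = 130000 uN/um^2
Step 2: Compute t^3 = 8^3 = 512
Step 3: Compute L^3 = 403^3 = 65450827
Step 4: k = 130000 * 21 * 512 / (4 * 65450827)
k = 5.339 uN/um


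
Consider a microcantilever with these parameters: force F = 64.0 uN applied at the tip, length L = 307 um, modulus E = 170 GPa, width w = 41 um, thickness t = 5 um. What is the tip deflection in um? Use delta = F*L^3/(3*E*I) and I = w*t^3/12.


Step 1: Calculate the second moment of area.
I = w * t^3 / 12 = 41 * 5^3 / 12 = 427.0833 um^4
Step 2: Convert E to consistent units (1 GPa = 1000 uN/um^2).
E = 170 GPa = 170000 uN/um^2
Step 3: Calculate tip deflection.
delta = F * L^3 / (3 * E * I)
delta = 64.0 * 307^3 / (3 * 170000 * 427.0833)
delta = 8.5018 um


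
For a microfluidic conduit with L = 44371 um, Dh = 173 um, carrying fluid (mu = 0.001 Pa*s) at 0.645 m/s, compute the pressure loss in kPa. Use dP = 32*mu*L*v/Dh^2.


Step 1: Convert to SI: L = 44371e-6 m, Dh = 173e-6 m
Step 2: dP = 32 * 0.001 * 44371e-6 * 0.645 / (173e-6)^2
Step 3: dP = 30599.67 Pa
Step 4: Convert to kPa: dP = 30.6 kPa


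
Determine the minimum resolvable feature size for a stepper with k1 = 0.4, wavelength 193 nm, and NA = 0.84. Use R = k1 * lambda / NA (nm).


Step 1: Identify values: k1 = 0.4, lambda = 193 nm, NA = 0.84
Step 2: R = k1 * lambda / NA
R = 0.4 * 193 / 0.84
R = 91.9 nm


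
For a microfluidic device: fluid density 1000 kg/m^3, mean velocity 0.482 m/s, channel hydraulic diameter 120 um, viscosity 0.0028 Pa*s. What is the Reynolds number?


Step 1: Convert Dh to meters: Dh = 120e-6 m
Step 2: Re = rho * v * Dh / mu
Re = 1000 * 0.482 * 120e-6 / 0.0028
Re = 20.657


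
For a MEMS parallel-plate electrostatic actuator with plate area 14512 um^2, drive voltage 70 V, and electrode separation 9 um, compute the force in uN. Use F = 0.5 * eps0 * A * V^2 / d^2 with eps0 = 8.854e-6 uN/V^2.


Step 1: Identify parameters.
eps0 = 8.854e-6 uN/V^2, A = 14512 um^2, V = 70 V, d = 9 um
Step 2: Compute V^2 = 70^2 = 4900
Step 3: Compute d^2 = 9^2 = 81
Step 4: F = 0.5 * 8.854e-6 * 14512 * 4900 / 81
F = 3.886 uN


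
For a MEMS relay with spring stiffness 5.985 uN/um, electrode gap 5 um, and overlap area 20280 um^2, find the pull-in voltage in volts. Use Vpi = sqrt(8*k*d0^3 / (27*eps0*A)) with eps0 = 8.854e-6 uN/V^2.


Step 1: Compute numerator: 8 * k * d0^3 = 8 * 5.985 * 5^3 = 5985.0
Step 2: Compute denominator: 27 * eps0 * A = 27 * 8.854e-6 * 20280 = 4.848096
Step 3: Vpi = sqrt(5985.0 / 4.848096)
Vpi = 35.14 V


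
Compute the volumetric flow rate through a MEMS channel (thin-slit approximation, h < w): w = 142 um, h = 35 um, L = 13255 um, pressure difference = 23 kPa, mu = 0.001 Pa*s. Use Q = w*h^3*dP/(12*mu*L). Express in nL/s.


Step 1: Convert all dimensions to SI (meters).
w = 142e-6 m, h = 35e-6 m, L = 13255e-6 m, dP = 23e3 Pa
Step 2: Q = w * h^3 * dP / (12 * mu * L)
Q = 142e-6 * (35e-6)^3 * 23e3 / (12 * 0.001 * 13255e-6) = 8.8035804e-10 m^3/s
Step 3: Convert Q from m^3/s to nL/s (1 m^3 = 1e12 nL, so multiply by 1e12).
Q = 880.358 nL/s


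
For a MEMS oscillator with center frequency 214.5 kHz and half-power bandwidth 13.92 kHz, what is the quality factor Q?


Step 1: Q = f0 / bandwidth
Step 2: Q = 214.5 / 13.92
Q = 15.4


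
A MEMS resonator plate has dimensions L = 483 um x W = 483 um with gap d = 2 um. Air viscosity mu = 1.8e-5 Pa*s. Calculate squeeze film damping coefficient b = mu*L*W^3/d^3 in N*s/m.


Step 1: Convert to SI.
L = 483e-6 m, W = 483e-6 m, d = 2e-6 m
Step 2: W^3 = (483e-6)^3 = 1.13e-10 m^3
Step 3: d^3 = (2e-6)^3 = 8.00e-18 m^3
Step 4: b = 1.8e-5 * 483e-6 * 1.13e-10 / 8.00e-18
b = 1.22e-01 N*s/m


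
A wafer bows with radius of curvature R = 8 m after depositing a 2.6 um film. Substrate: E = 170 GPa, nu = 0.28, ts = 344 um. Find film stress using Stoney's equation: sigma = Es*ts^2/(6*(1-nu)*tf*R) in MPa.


Step 1: Compute numerator: Es * ts^2 = 170 * 344^2 = 20117120 (GPa*um^2)
Step 2: Compute denominator (R in um): 6*(1-nu)*tf*R = 6*0.72*2.6*8e6 = 89856000.0 (um^2)
Step 3: sigma (GPa) = 20117120 / 89856000.0 = 2.23882e-01 GPa
Step 4: Convert to MPa (x1000): sigma = 223.9 MPa


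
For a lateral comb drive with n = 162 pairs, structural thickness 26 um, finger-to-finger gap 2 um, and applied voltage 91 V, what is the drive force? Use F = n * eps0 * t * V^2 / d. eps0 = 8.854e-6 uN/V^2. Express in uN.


Step 1: Parameters: n=162, eps0=8.854e-6 uN/V^2, t=26 um, V=91 V, d=2 um
Step 2: V^2 = 8281
Step 3: F = 162 * 8.854e-6 * 26 * 8281 / 2
F = 154.412 uN


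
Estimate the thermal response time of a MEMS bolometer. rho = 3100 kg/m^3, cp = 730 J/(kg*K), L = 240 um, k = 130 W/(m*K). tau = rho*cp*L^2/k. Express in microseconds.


Step 1: Convert L to m: L = 240e-6 m
Step 2: L^2 = (240e-6)^2 = 5.76e-08 m^2
Step 3: tau = 3100 * 730 * 5.76e-08 / 130 = 1.00268308e-03 s
Step 4: Convert to microseconds (multiply by 1e6).
tau = 1002.683 us


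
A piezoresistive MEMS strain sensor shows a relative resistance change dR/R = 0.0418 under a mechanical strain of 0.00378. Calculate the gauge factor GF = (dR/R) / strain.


Step 1: Identify values.
dR/R = 0.0418, strain = 0.00378
Step 2: GF = (dR/R) / strain = 0.0418 / 0.00378
GF = 11.1


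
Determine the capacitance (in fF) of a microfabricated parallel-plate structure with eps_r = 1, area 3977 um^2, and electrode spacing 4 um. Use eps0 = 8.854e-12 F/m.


Step 1: Convert area to m^2: A = 3977e-12 m^2
Step 2: Convert gap to m: d = 4e-6 m
Step 3: C = eps0 * eps_r * A / d
C = 8.854e-12 * 1 * 3977e-12 / 4e-6
Step 4: Convert to fF (multiply by 1e15).
C = 8.8 fF


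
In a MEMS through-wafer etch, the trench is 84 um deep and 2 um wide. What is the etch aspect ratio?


Step 1: AR = depth / width
Step 2: AR = 84 / 2
AR = 42.0


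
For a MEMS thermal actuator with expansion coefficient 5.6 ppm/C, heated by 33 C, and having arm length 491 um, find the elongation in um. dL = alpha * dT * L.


Step 1: Convert CTE: alpha = 5.6 ppm/C = 5.6e-6 /C
Step 2: dL = 5.6e-6 * 33 * 491
dL = 0.0907 um


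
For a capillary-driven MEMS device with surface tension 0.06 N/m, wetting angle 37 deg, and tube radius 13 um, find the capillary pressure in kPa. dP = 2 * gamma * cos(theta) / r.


Step 1: cos(37 deg) = 0.7986
Step 2: Convert r to m: r = 13e-6 m
Step 3: dP = 2 * 0.06 * 0.7986 / 13e-6 = 7371.7 Pa
Step 4: Convert Pa to kPa (divide by 1000).
dP = 7.37 kPa


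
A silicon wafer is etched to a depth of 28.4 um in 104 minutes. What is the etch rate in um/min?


Step 1: Etch rate = depth / time
Step 2: rate = 28.4 / 104
rate = 0.273 um/min


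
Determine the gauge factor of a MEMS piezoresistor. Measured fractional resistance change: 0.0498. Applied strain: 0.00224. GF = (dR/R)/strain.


Step 1: Identify values.
dR/R = 0.0498, strain = 0.00224
Step 2: GF = (dR/R) / strain = 0.0498 / 0.00224
GF = 22.2


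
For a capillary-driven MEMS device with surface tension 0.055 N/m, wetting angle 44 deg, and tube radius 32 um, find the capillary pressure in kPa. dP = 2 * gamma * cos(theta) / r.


Step 1: cos(44 deg) = 0.7193
Step 2: Convert r to m: r = 32e-6 m
Step 3: dP = 2 * 0.055 * 0.7193 / 32e-6 = 2472.6 Pa
Step 4: Convert Pa to kPa (divide by 1000).
dP = 2.47 kPa


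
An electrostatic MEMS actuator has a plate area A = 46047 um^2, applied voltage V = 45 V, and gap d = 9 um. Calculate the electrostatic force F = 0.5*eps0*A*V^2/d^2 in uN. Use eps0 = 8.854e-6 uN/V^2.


Step 1: Identify parameters.
eps0 = 8.854e-6 uN/V^2, A = 46047 um^2, V = 45 V, d = 9 um
Step 2: Compute V^2 = 45^2 = 2025
Step 3: Compute d^2 = 9^2 = 81
Step 4: F = 0.5 * 8.854e-6 * 46047 * 2025 / 81
F = 5.096 uN


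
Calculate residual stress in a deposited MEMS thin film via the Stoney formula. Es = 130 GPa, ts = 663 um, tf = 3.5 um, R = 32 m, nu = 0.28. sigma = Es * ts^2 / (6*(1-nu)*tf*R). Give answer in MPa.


Step 1: Compute numerator: Es * ts^2 = 130 * 663^2 = 57143970 (GPa*um^2)
Step 2: Compute denominator (R in um): 6*(1-nu)*tf*R = 6*0.72*3.5*32e6 = 483840000.0 (um^2)
Step 3: sigma (GPa) = 57143970 / 483840000.0 = 1.18105e-01 GPa
Step 4: Convert to MPa (x1000): sigma = 118.1 MPa


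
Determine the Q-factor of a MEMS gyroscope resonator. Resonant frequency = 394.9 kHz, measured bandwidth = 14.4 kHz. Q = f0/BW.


Step 1: Q = f0 / bandwidth
Step 2: Q = 394.9 / 14.4
Q = 27.4


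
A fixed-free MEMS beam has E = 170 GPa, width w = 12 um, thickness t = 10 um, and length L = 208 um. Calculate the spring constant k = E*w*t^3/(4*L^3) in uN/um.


Step 1: Convert E to consistent units (1 GPa = 1000 uN/um^2).
E = 170 GPa = 170000 uN/um^2
Step 2: Compute t^3 = 10^3 = 1000
Step 3: Compute L^3 = 208^3 = 8998912
Step 4: k = 170000 * 12 * 1000 / (4 * 8998912)
k = 56.6735 uN/um


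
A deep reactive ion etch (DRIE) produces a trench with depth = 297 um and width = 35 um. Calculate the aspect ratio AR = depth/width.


Step 1: AR = depth / width
Step 2: AR = 297 / 35
AR = 8.5


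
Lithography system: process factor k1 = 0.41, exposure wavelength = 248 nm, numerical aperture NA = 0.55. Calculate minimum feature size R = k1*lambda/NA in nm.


Step 1: Identify values: k1 = 0.41, lambda = 248 nm, NA = 0.55
Step 2: R = k1 * lambda / NA
R = 0.41 * 248 / 0.55
R = 184.9 nm


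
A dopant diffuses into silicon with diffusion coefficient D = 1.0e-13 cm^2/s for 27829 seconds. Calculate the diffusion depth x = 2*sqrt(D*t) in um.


Step 1: Compute D*t = 1.0e-13 * 27829 = 2.7829e-09 cm^2
Step 2: sqrt(D*t) = 5.27532e-05 cm
Step 3: x = 2 * 5.27532e-05 cm = 1.055064e-04 cm
Step 4: Convert to um (1 cm = 1e4 um): x = 1.055 um


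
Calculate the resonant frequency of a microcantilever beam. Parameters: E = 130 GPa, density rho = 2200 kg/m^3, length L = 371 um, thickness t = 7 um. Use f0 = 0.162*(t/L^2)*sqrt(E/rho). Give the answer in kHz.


Step 1: Convert units to SI.
t_SI = 7e-6 m, L_SI = 371e-6 m
Step 2: Calculate sqrt(E/rho).
sqrt(130e9 / 2200) = 7687.06 m/s
Step 3: Compute f0.
f0 = 0.162 * 7e-6 / (371e-6)^2 * 7687.06 = 63332.3 Hz = 63.33 kHz


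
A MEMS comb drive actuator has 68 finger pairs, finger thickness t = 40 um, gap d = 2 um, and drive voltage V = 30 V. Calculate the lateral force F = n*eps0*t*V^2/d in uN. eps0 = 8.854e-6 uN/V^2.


Step 1: Parameters: n=68, eps0=8.854e-6 uN/V^2, t=40 um, V=30 V, d=2 um
Step 2: V^2 = 900
Step 3: F = 68 * 8.854e-6 * 40 * 900 / 2
F = 10.837 uN


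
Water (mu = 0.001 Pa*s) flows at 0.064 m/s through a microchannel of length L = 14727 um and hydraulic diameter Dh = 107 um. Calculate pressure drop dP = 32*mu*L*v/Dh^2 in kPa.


Step 1: Convert to SI: L = 14727e-6 m, Dh = 107e-6 m
Step 2: dP = 32 * 0.001 * 14727e-6 * 0.064 / (107e-6)^2
Step 3: dP = 2634.37 Pa
Step 4: Convert to kPa: dP = 2.63 kPa


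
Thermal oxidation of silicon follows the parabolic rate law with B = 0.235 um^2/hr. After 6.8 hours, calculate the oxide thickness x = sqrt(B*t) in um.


Step 1: Compute B*t = 0.235 * 6.8 = 1.598
Step 2: x = sqrt(1.598)
x = 1.264 um


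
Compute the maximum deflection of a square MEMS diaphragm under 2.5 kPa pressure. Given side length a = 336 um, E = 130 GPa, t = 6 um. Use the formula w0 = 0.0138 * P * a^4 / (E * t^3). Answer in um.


Step 1: Convert pressure to compatible units (E is in GPa, so P in GPa).
P = 2.5 kPa = 2.5e-6 GPa
Step 2: Compute numerator: 0.0138 * P * a^4.
a^4 = 336^4 = 12745506816
numerator = 0.0138 * 2.5e-6 * 12745506816 = 4.3972e+02
Step 3: Compute denominator: E * t^3 = 130 * 6^3 = 28080
Step 4: w0 = numerator / denominator = 4.3972e+02 / 28080 = 0.0157 um


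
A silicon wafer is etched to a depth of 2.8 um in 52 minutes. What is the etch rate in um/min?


Step 1: Etch rate = depth / time
Step 2: rate = 2.8 / 52
rate = 0.054 um/min


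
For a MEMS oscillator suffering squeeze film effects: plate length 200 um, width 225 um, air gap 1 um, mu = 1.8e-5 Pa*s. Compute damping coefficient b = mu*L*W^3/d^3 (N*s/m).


Step 1: Convert to SI.
L = 200e-6 m, W = 225e-6 m, d = 1e-6 m
Step 2: W^3 = (225e-6)^3 = 1.14e-11 m^3
Step 3: d^3 = (1e-6)^3 = 1.00e-18 m^3
Step 4: b = 1.8e-5 * 200e-6 * 1.14e-11 / 1.00e-18
b = 4.10e-02 N*s/m


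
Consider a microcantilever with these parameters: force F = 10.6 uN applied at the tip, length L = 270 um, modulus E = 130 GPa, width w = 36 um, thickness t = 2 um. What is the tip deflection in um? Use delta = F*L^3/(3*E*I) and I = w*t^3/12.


Step 1: Calculate the second moment of area.
I = w * t^3 / 12 = 36 * 2^3 / 12 = 24.0 um^4
Step 2: Convert E to consistent units (1 GPa = 1000 uN/um^2).
E = 130 GPa = 130000 uN/um^2
Step 3: Calculate tip deflection.
delta = F * L^3 / (3 * E * I)
delta = 10.6 * 270^3 / (3 * 130000 * 24.0)
delta = 22.2906 um


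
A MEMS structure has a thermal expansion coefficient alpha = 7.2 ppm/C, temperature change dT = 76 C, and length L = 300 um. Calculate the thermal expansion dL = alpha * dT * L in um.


Step 1: Convert CTE: alpha = 7.2 ppm/C = 7.2e-6 /C
Step 2: dL = 7.2e-6 * 76 * 300
dL = 0.1642 um


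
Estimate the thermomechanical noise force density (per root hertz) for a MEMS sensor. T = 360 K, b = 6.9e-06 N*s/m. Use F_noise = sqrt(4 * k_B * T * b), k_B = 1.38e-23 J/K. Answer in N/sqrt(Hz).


Step 1: Compute 4 * k_B * T * b
= 4 * 1.38e-23 * 360 * 6.9e-06
= 1.3712e-25 N^2/Hz
Step 2: F_noise = sqrt(1.3712e-25)
F_noise = 3.70e-13 N/sqrt(Hz)
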